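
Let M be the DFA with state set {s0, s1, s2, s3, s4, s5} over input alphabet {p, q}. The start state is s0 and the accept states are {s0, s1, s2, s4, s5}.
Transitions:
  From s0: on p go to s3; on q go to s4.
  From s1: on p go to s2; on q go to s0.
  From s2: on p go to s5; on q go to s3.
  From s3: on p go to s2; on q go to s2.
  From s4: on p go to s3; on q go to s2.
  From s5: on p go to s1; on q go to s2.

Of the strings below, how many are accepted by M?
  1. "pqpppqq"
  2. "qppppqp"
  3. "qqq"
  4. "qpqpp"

"pqpppqq": accepted
"qppppqp": rejected
"qqq": rejected
"qpqpp": accepted

2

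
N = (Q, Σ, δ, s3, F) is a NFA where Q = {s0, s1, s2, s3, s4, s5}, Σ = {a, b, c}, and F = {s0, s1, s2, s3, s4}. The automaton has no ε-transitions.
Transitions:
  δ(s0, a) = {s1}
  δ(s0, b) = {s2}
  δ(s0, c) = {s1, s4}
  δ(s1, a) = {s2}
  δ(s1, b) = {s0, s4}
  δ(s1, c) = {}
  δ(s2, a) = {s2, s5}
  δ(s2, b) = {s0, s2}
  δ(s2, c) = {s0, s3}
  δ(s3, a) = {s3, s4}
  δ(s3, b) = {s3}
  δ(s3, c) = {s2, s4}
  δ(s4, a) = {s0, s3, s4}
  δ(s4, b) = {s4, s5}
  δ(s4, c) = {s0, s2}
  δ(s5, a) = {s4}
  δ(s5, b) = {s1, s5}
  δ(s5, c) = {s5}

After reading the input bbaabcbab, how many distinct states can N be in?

6

Start: {s3}
read b: {s3}
read b: {s3}
read a: {s3, s4}
read a: {s0, s3, s4}
read b: {s2, s3, s4, s5}
read c: {s0, s2, s3, s4, s5}
read b: {s0, s1, s2, s3, s4, s5}
read a: {s0, s1, s2, s3, s4, s5}
read b: {s0, s1, s2, s3, s4, s5}
Final reachable set {s0, s1, s2, s3, s4, s5} has 6 states.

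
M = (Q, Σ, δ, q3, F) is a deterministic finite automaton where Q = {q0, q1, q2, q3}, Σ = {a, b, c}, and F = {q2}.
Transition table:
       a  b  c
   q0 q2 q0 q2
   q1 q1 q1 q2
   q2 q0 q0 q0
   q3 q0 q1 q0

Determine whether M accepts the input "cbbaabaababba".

accepted

q3 --c--> q0
q0 --b--> q0
q0 --b--> q0
q0 --a--> q2
q2 --a--> q0
q0 --b--> q0
q0 --a--> q2
q2 --a--> q0
q0 --b--> q0
q0 --a--> q2
q2 --b--> q0
q0 --b--> q0
q0 --a--> q2
End in state q2, which is an accepting state.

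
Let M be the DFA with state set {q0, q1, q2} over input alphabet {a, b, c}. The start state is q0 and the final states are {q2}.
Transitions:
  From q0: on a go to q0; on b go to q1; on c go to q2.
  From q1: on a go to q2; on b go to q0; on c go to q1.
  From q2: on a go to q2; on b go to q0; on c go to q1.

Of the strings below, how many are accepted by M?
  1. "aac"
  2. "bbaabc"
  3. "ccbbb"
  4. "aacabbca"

2

"aac": accepted
"bbaabc": rejected
"ccbbb": rejected
"aacabbca": accepted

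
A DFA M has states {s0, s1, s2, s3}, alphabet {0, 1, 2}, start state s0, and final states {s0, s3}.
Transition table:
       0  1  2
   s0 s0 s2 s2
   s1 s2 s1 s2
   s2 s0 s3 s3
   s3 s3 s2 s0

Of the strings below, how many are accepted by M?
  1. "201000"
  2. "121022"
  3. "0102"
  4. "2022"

"201000": accepted
"121022": accepted
"0102": rejected
"2022": accepted

3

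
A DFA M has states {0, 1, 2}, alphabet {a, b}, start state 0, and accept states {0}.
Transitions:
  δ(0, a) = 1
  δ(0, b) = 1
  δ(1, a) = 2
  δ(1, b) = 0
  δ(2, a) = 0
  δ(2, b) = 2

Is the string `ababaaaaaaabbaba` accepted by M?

0 --a--> 1
1 --b--> 0
0 --a--> 1
1 --b--> 0
0 --a--> 1
1 --a--> 2
2 --a--> 0
0 --a--> 1
1 --a--> 2
2 --a--> 0
0 --a--> 1
1 --b--> 0
0 --b--> 1
1 --a--> 2
2 --b--> 2
2 --a--> 0
End in state 0, which is an accepting state.

accepted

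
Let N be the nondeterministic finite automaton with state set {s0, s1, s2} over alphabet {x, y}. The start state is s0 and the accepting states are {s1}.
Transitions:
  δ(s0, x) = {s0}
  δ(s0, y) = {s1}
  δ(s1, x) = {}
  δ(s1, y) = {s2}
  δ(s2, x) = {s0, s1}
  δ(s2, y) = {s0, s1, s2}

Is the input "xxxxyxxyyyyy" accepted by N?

rejected

Start: {s0}
read x: {s0}
read x: {s0}
read x: {s0}
read x: {s0}
read y: {s1}
read x: {}
The reachable set is empty and stays empty for the remaining 6 symbols.
Reachable ∩ accepting = {} — empty.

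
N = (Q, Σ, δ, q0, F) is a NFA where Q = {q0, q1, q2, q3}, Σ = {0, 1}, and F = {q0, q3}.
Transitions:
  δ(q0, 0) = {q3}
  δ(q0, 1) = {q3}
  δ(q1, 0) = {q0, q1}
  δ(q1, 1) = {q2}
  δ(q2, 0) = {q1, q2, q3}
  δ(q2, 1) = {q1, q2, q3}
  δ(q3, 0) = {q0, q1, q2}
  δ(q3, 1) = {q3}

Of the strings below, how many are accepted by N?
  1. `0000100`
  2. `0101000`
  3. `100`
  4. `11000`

`0000100`: accepted
`0101000`: accepted
`100`: accepted
`11000`: accepted

4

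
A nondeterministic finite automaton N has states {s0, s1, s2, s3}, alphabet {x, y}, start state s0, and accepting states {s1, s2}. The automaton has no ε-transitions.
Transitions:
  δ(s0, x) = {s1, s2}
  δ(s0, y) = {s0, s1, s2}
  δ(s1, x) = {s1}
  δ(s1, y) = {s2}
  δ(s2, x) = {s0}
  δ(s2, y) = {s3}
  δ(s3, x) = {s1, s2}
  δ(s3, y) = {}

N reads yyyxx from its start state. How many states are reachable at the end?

Start: {s0}
read y: {s0, s1, s2}
read y: {s0, s1, s2, s3}
read y: {s0, s1, s2, s3}
read x: {s0, s1, s2}
read x: {s0, s1, s2}
Final reachable set {s0, s1, s2} has 3 states.

3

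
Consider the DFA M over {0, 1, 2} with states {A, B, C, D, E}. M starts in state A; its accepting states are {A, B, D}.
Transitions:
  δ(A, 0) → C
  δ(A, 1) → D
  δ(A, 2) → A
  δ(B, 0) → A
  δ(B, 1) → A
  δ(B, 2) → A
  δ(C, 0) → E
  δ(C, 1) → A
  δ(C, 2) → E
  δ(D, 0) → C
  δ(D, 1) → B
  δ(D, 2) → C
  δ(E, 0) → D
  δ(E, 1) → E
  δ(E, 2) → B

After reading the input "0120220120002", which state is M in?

A --0--> C
C --1--> A
A --2--> A
A --0--> C
C --2--> E
E --2--> B
B --0--> A
A --1--> D
D --2--> C
C --0--> E
E --0--> D
D --0--> C
C --2--> E

E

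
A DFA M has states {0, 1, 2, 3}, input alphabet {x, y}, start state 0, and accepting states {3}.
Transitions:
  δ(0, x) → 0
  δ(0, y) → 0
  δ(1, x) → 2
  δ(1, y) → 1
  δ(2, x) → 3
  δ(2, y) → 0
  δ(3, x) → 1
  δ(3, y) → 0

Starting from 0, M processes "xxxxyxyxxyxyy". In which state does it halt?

0

0 --x--> 0
0 --x--> 0
0 --x--> 0
0 --x--> 0
0 --y--> 0
0 --x--> 0
0 --y--> 0
0 --x--> 0
0 --x--> 0
0 --y--> 0
0 --x--> 0
0 --y--> 0
0 --y--> 0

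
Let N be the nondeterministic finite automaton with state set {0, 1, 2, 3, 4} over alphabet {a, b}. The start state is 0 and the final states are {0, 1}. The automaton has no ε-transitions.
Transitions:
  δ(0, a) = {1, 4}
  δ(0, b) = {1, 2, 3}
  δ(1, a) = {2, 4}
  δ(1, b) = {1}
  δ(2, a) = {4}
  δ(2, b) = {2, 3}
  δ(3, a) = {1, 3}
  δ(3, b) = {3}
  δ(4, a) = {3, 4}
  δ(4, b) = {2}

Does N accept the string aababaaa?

Start: {0}
read a: {1, 4}
read a: {2, 3, 4}
read b: {2, 3}
read a: {1, 3, 4}
read b: {1, 2, 3}
read a: {1, 2, 3, 4}
read a: {1, 2, 3, 4}
read a: {1, 2, 3, 4}
Reachable ∩ accepting = {1} — nonempty.

accepted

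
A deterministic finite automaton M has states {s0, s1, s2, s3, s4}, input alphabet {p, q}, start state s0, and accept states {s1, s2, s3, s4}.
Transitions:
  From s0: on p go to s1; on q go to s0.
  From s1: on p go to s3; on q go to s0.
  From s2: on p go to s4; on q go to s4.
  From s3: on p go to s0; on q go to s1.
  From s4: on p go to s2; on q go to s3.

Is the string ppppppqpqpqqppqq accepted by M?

s0 --p--> s1
s1 --p--> s3
s3 --p--> s0
s0 --p--> s1
s1 --p--> s3
s3 --p--> s0
s0 --q--> s0
s0 --p--> s1
s1 --q--> s0
s0 --p--> s1
s1 --q--> s0
s0 --q--> s0
s0 --p--> s1
s1 --p--> s3
s3 --q--> s1
s1 --q--> s0
End in state s0, which is not an accepting state.

rejected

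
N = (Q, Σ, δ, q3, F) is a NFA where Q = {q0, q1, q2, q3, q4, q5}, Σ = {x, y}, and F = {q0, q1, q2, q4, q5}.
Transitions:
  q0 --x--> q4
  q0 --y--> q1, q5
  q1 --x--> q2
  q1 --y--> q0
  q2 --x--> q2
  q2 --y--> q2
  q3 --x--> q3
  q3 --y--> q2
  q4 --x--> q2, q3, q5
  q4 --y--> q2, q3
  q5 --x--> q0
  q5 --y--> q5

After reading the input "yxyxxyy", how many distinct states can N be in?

Start: {q3}
read y: {q2}
read x: {q2}
read y: {q2}
read x: {q2}
read x: {q2}
read y: {q2}
read y: {q2}
Final reachable set {q2} has 1 state.

1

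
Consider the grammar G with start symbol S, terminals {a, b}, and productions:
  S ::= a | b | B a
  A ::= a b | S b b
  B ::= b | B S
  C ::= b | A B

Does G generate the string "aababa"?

no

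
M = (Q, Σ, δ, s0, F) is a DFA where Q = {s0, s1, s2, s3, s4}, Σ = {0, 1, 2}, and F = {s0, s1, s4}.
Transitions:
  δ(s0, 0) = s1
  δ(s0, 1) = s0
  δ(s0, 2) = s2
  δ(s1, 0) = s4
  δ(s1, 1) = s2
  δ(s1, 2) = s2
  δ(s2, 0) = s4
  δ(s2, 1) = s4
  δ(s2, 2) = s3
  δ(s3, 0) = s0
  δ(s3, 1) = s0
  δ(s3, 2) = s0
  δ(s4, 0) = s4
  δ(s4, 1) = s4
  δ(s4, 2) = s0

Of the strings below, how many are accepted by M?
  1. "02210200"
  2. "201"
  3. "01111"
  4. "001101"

"02210200": accepted
"201": accepted
"01111": accepted
"001101": accepted

4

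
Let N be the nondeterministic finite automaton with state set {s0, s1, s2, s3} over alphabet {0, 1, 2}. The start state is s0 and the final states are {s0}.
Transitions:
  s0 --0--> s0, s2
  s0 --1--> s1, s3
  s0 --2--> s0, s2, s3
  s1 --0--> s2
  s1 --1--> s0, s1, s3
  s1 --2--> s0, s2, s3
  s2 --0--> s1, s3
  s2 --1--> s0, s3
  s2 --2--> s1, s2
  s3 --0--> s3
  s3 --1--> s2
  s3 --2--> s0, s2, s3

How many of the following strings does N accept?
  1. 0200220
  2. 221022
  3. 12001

3

0200220: accepted
221022: accepted
12001: accepted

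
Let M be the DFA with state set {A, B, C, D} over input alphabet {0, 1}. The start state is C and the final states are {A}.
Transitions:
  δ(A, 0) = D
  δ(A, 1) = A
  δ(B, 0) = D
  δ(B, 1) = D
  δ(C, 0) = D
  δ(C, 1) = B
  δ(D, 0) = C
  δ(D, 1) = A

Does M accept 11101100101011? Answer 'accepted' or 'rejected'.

accepted

C --1--> B
B --1--> D
D --1--> A
A --0--> D
D --1--> A
A --1--> A
A --0--> D
D --0--> C
C --1--> B
B --0--> D
D --1--> A
A --0--> D
D --1--> A
A --1--> A
End in state A, which is an accepting state.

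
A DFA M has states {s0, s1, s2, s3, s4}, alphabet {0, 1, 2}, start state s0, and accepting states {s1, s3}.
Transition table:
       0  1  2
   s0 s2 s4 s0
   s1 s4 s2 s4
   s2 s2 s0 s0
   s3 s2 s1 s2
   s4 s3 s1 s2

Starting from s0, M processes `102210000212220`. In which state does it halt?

s2

s0 --1--> s4
s4 --0--> s3
s3 --2--> s2
s2 --2--> s0
s0 --1--> s4
s4 --0--> s3
s3 --0--> s2
s2 --0--> s2
s2 --0--> s2
s2 --2--> s0
s0 --1--> s4
s4 --2--> s2
s2 --2--> s0
s0 --2--> s0
s0 --0--> s2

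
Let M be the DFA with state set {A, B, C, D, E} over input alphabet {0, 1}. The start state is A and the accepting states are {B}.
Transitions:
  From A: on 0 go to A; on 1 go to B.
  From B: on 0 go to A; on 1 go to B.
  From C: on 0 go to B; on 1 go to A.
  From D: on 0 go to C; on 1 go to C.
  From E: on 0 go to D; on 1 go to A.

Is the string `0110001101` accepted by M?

accepted

A --0--> A
A --1--> B
B --1--> B
B --0--> A
A --0--> A
A --0--> A
A --1--> B
B --1--> B
B --0--> A
A --1--> B
End in state B, which is an accepting state.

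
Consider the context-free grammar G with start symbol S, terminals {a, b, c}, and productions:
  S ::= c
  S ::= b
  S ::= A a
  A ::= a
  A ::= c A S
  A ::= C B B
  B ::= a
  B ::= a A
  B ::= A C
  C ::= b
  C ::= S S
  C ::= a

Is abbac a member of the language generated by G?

no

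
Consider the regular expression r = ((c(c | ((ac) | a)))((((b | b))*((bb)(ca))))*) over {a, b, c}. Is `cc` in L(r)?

yes

Split as cc·ε: (c(c|((ac)|a))) matches cc and ((((b|b))*((bb)(ca))))* matches ε.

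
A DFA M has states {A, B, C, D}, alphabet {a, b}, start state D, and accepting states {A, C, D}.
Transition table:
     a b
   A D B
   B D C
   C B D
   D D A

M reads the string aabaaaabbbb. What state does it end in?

D --a--> D
D --a--> D
D --b--> A
A --a--> D
D --a--> D
D --a--> D
D --a--> D
D --b--> A
A --b--> B
B --b--> C
C --b--> D

D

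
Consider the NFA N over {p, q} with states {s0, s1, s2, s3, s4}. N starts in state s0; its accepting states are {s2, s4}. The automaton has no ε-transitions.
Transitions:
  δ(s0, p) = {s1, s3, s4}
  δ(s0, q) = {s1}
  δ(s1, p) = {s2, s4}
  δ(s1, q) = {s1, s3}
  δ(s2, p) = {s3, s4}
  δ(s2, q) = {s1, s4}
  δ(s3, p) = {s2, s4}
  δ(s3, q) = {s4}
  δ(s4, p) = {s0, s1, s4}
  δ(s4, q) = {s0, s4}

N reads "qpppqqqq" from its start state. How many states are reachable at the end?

Start: {s0}
read q: {s1}
read p: {s2, s4}
read p: {s0, s1, s3, s4}
read p: {s0, s1, s2, s3, s4}
read q: {s0, s1, s3, s4}
read q: {s0, s1, s3, s4}
read q: {s0, s1, s3, s4}
read q: {s0, s1, s3, s4}
Final reachable set {s0, s1, s3, s4} has 4 states.

4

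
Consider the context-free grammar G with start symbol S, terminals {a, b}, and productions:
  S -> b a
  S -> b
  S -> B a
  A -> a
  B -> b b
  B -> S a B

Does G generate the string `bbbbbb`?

no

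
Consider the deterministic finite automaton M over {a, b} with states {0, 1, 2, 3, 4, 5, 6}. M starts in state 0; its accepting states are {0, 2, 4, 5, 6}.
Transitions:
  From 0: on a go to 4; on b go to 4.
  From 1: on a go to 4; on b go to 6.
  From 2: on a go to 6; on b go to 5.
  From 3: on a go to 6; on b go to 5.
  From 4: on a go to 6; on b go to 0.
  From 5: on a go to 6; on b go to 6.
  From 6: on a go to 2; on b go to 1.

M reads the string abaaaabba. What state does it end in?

2

0 --a--> 4
4 --b--> 0
0 --a--> 4
4 --a--> 6
6 --a--> 2
2 --a--> 6
6 --b--> 1
1 --b--> 6
6 --a--> 2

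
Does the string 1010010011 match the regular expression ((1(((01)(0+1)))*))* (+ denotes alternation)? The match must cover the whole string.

Split into 1 piece 1010010011; each matches (1(((01)(0+1)))*).

yes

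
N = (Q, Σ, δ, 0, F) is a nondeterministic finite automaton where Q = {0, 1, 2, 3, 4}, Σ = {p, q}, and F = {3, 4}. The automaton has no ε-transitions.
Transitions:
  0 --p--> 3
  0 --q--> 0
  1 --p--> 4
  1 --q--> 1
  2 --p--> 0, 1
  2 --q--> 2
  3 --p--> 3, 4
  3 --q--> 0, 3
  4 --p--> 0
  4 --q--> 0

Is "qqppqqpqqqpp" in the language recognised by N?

Start: {0}
read q: {0}
read q: {0}
read p: {3}
read p: {3, 4}
read q: {0, 3}
read q: {0, 3}
read p: {3, 4}
read q: {0, 3}
read q: {0, 3}
read q: {0, 3}
read p: {3, 4}
read p: {0, 3, 4}
Reachable ∩ accepting = {3, 4} — nonempty.

accepted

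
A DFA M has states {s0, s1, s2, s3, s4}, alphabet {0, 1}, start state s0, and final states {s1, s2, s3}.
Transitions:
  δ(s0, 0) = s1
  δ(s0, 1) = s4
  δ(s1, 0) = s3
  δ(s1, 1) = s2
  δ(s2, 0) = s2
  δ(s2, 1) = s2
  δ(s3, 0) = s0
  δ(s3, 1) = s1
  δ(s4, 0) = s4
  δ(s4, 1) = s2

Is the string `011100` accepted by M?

accepted

s0 --0--> s1
s1 --1--> s2
s2 --1--> s2
s2 --1--> s2
s2 --0--> s2
s2 --0--> s2
End in state s2, which is an accepting state.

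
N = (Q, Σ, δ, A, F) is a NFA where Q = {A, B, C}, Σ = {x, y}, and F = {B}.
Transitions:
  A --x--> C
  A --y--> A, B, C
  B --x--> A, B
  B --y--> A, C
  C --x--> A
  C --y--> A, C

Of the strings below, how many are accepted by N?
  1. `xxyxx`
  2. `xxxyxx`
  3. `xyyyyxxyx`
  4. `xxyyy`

`xxyxx`: accepted
`xxxyxx`: rejected
`xyyyyxxyx`: accepted
`xxyyy`: accepted

3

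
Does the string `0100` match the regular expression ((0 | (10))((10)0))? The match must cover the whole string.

Split as 0·100: (0|(10)) matches 0 and ((10)0) matches 100.

yes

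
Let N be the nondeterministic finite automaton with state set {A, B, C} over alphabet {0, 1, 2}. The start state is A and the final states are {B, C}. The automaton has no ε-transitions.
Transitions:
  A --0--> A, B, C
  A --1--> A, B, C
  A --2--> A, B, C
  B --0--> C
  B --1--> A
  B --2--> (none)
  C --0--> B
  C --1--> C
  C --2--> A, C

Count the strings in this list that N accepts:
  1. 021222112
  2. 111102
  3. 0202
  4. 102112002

4

021222112: accepted
111102: accepted
0202: accepted
102112002: accepted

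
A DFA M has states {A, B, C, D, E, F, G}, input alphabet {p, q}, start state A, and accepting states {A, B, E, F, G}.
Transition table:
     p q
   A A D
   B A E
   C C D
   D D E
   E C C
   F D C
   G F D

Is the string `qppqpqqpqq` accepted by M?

accepted

A --q--> D
D --p--> D
D --p--> D
D --q--> E
E --p--> C
C --q--> D
D --q--> E
E --p--> C
C --q--> D
D --q--> E
End in state E, which is an accepting state.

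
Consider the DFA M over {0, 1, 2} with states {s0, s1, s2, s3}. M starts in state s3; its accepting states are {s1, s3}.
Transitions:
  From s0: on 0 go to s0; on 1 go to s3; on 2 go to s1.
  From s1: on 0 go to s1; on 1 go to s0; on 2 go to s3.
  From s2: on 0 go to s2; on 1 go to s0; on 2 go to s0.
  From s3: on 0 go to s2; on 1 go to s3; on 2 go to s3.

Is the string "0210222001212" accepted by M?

s3 --0--> s2
s2 --2--> s0
s0 --1--> s3
s3 --0--> s2
s2 --2--> s0
s0 --2--> s1
s1 --2--> s3
s3 --0--> s2
s2 --0--> s2
s2 --1--> s0
s0 --2--> s1
s1 --1--> s0
s0 --2--> s1
End in state s1, which is an accepting state.

accepted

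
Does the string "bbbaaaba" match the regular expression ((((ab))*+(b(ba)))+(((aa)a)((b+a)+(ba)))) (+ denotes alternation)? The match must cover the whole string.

Neither (((ab))*+(b(ba))) nor (((aa)a)((b+a)+(ba))) matches bbbaaaba.

no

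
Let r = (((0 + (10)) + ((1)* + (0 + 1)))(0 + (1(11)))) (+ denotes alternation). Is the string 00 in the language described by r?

yes

Split as 0·0: ((0+(10))+((1)*+(0+1))) matches 0 and (0+(1(11))) matches 0.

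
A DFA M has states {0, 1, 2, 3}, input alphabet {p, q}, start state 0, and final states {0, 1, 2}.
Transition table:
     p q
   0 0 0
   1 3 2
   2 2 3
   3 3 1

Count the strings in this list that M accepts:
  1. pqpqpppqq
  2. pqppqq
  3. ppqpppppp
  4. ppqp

4

pqpqpppqq: accepted
pqppqq: accepted
ppqpppppp: accepted
ppqp: accepted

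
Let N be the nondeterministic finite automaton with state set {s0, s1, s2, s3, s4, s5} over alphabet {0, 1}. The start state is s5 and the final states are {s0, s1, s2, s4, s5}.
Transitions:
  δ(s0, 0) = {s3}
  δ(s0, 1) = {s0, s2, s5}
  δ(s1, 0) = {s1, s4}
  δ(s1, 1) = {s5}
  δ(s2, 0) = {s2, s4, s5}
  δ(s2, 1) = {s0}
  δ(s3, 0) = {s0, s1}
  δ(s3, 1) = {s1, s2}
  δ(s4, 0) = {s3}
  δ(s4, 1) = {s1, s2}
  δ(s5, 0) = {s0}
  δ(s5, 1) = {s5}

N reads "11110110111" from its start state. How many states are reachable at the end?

Start: {s5}
read 1: {s5}
read 1: {s5}
read 1: {s5}
read 1: {s5}
read 0: {s0}
read 1: {s0, s2, s5}
read 1: {s0, s2, s5}
read 0: {s0, s2, s3, s4, s5}
read 1: {s0, s1, s2, s5}
read 1: {s0, s2, s5}
read 1: {s0, s2, s5}
Final reachable set {s0, s2, s5} has 3 states.

3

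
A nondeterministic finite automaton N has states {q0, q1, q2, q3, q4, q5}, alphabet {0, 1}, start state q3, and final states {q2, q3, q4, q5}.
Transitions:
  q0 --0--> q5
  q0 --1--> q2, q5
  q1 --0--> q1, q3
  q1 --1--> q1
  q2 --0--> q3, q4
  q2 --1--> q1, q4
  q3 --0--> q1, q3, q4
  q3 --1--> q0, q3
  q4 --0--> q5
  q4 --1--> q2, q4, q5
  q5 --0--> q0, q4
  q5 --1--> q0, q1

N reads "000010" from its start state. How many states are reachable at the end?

5

Start: {q3}
read 0: {q1, q3, q4}
read 0: {q1, q3, q4, q5}
read 0: {q0, q1, q3, q4, q5}
read 0: {q0, q1, q3, q4, q5}
read 1: {q0, q1, q2, q3, q4, q5}
read 0: {q0, q1, q3, q4, q5}
Final reachable set {q0, q1, q3, q4, q5} has 5 states.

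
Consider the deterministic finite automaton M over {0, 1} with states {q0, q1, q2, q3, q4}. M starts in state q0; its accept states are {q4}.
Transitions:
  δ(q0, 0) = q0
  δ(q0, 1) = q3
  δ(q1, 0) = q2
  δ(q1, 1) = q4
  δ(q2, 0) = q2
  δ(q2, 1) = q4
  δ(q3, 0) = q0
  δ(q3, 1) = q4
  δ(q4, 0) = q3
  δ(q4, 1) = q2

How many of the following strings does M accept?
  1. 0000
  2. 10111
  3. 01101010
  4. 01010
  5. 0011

0000: rejected
10111: rejected
01101010: rejected
01010: rejected
0011: accepted

1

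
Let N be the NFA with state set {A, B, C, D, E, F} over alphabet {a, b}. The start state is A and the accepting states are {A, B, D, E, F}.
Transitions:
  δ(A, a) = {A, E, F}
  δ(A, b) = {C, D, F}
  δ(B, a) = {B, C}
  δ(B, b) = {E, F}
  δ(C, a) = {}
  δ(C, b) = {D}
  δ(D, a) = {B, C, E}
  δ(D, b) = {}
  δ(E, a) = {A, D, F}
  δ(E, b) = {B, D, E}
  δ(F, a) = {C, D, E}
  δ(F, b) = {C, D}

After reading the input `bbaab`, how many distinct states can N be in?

Start: {A}
read b: {C, D, F}
read b: {C, D}
read a: {B, C, E}
read a: {A, B, C, D, F}
read b: {C, D, E, F}
Final reachable set {C, D, E, F} has 4 states.

4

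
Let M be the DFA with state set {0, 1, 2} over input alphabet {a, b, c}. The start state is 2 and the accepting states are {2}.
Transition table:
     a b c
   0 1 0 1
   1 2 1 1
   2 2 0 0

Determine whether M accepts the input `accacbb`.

rejected

2 --a--> 2
2 --c--> 0
0 --c--> 1
1 --a--> 2
2 --c--> 0
0 --b--> 0
0 --b--> 0
End in state 0, which is not an accepting state.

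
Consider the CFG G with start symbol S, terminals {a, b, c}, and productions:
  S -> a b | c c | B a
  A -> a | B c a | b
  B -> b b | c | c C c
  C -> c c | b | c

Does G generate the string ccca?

S ⇒ Ba ⇒ cCca ⇒ ccca

yes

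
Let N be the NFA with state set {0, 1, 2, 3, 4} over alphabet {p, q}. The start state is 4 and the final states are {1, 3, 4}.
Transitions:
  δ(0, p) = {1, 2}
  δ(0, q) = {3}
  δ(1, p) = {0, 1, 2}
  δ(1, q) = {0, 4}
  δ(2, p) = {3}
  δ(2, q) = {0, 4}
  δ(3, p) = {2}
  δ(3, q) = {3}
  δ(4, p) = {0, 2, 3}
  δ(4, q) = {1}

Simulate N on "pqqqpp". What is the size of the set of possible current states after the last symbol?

4

Start: {4}
read p: {0, 2, 3}
read q: {0, 3, 4}
read q: {1, 3}
read q: {0, 3, 4}
read p: {0, 1, 2, 3}
read p: {0, 1, 2, 3}
Final reachable set {0, 1, 2, 3} has 4 states.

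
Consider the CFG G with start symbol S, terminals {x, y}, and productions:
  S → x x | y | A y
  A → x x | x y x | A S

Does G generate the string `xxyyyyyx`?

no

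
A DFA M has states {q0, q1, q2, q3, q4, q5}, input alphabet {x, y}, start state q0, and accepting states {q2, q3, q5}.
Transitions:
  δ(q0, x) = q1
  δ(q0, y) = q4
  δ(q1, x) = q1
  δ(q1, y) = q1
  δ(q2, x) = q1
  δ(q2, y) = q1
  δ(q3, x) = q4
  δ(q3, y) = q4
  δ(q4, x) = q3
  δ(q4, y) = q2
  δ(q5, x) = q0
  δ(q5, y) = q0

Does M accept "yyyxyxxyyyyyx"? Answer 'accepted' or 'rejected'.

rejected

q0 --y--> q4
q4 --y--> q2
q2 --y--> q1
q1 --x--> q1
q1 --y--> q1
q1 --x--> q1
q1 --x--> q1
q1 --y--> q1
q1 --y--> q1
q1 --y--> q1
q1 --y--> q1
q1 --y--> q1
q1 --x--> q1
End in state q1, which is not an accepting state.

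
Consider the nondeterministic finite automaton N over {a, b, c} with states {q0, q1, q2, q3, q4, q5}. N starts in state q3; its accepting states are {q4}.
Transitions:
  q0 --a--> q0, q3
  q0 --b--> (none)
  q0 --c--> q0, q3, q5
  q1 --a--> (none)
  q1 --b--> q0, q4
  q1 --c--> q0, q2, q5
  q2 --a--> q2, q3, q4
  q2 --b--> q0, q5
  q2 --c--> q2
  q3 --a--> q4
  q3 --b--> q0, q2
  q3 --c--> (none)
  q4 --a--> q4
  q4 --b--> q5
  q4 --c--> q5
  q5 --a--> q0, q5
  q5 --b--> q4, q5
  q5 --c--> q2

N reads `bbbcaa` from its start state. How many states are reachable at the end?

Start: {q3}
read b: {q0, q2}
read b: {q0, q5}
read b: {q4, q5}
read c: {q2, q5}
read a: {q0, q2, q3, q4, q5}
read a: {q0, q2, q3, q4, q5}
Final reachable set {q0, q2, q3, q4, q5} has 5 states.

5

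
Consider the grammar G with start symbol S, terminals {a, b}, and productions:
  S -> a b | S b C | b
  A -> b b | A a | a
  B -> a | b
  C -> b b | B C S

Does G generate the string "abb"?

no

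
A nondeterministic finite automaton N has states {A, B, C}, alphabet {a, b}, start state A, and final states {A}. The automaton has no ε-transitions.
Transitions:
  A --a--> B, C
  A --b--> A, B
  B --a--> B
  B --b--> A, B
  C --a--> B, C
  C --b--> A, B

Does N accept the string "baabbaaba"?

rejected

Start: {A}
read b: {A, B}
read a: {B, C}
read a: {B, C}
read b: {A, B}
read b: {A, B}
read a: {B, C}
read a: {B, C}
read b: {A, B}
read a: {B, C}
Reachable ∩ accepting = {} — empty.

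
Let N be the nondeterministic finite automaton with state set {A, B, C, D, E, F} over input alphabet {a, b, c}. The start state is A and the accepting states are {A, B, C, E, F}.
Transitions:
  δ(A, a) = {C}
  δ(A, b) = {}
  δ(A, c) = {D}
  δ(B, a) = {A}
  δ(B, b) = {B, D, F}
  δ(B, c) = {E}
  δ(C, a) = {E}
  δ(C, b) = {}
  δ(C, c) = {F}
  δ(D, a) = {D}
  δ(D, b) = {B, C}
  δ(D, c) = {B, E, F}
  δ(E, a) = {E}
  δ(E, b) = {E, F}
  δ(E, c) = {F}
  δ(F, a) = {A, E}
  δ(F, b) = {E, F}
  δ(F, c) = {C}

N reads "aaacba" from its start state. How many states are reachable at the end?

2

Start: {A}
read a: {C}
read a: {E}
read a: {E}
read c: {F}
read b: {E, F}
read a: {A, E}
Final reachable set {A, E} has 2 states.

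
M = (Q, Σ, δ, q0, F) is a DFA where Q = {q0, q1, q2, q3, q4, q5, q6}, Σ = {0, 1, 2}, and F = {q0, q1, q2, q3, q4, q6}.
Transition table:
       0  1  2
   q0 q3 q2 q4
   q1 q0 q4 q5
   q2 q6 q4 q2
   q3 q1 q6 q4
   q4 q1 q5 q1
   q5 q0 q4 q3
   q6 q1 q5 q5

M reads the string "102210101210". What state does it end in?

q1

q0 --1--> q2
q2 --0--> q6
q6 --2--> q5
q5 --2--> q3
q3 --1--> q6
q6 --0--> q1
q1 --1--> q4
q4 --0--> q1
q1 --1--> q4
q4 --2--> q1
q1 --1--> q4
q4 --0--> q1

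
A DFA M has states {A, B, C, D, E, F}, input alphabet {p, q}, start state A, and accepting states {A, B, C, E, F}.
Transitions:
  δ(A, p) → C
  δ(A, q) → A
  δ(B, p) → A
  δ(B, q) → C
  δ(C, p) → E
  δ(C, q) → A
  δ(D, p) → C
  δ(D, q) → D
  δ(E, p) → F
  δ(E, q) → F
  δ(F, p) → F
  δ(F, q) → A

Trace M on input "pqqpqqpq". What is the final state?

A

A --p--> C
C --q--> A
A --q--> A
A --p--> C
C --q--> A
A --q--> A
A --p--> C
C --q--> A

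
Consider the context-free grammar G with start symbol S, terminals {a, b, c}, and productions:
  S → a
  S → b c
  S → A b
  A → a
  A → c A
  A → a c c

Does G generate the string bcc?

no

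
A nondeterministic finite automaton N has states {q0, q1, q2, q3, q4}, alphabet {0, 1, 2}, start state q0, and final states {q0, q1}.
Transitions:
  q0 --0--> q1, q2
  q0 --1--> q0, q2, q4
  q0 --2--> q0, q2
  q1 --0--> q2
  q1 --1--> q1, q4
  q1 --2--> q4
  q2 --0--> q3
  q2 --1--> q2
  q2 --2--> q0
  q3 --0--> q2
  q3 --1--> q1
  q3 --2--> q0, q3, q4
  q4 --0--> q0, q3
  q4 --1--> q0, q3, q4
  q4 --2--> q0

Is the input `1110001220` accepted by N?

Start: {q0}
read 1: {q0, q2, q4}
read 1: {q0, q2, q3, q4}
read 1: {q0, q1, q2, q3, q4}
read 0: {q0, q1, q2, q3}
read 0: {q1, q2, q3}
read 0: {q2, q3}
read 1: {q1, q2}
read 2: {q0, q4}
read 2: {q0, q2}
read 0: {q1, q2, q3}
Reachable ∩ accepting = {q1} — nonempty.

accepted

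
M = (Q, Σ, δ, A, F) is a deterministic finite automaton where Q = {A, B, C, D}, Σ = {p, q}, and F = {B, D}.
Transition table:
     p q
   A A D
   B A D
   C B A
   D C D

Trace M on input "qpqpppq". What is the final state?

D

A --q--> D
D --p--> C
C --q--> A
A --p--> A
A --p--> A
A --p--> A
A --q--> D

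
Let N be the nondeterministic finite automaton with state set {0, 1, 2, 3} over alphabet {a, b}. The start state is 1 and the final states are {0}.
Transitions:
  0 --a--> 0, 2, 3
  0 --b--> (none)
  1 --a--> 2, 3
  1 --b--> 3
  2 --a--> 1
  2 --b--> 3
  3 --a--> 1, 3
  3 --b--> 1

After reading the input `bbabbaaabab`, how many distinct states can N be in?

Start: {1}
read b: {3}
read b: {1}
read a: {2, 3}
read b: {1, 3}
read b: {1, 3}
read a: {1, 2, 3}
read a: {1, 2, 3}
read a: {1, 2, 3}
read b: {1, 3}
read a: {1, 2, 3}
read b: {1, 3}
Final reachable set {1, 3} has 2 states.

2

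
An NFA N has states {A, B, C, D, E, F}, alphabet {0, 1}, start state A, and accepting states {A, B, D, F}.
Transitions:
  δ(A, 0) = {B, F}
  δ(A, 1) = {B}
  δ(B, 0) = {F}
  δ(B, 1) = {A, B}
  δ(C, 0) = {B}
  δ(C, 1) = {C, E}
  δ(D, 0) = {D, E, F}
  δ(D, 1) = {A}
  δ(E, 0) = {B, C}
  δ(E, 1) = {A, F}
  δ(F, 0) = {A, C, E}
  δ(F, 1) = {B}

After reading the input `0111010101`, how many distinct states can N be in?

Start: {A}
read 0: {B, F}
read 1: {A, B}
read 1: {A, B}
read 1: {A, B}
read 0: {B, F}
read 1: {A, B}
read 0: {B, F}
read 1: {A, B}
read 0: {B, F}
read 1: {A, B}
Final reachable set {A, B} has 2 states.

2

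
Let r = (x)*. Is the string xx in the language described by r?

Split into 2 pieces x · x; each matches x.

yes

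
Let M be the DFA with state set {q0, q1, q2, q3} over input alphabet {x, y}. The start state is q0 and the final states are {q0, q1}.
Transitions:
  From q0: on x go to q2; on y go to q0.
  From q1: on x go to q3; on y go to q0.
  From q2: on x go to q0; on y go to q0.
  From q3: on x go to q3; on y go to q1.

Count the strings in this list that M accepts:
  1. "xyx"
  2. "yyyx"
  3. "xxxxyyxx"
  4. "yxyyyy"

2

"xyx": rejected
"yyyx": rejected
"xxxxyyxx": accepted
"yxyyyy": accepted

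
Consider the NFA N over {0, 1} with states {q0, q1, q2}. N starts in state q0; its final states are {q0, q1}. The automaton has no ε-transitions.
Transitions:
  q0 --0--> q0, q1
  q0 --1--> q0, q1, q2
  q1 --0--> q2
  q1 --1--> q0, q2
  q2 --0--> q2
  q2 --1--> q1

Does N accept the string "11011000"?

Start: {q0}
read 1: {q0, q1, q2}
read 1: {q0, q1, q2}
read 0: {q0, q1, q2}
read 1: {q0, q1, q2}
read 1: {q0, q1, q2}
read 0: {q0, q1, q2}
read 0: {q0, q1, q2}
read 0: {q0, q1, q2}
Reachable ∩ accepting = {q0, q1} — nonempty.

accepted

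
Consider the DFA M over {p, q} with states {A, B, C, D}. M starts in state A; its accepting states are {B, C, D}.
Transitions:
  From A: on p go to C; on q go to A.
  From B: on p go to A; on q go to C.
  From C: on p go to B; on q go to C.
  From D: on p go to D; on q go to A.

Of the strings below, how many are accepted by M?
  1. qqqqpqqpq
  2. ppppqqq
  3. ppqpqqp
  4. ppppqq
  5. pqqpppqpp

qqqqpqqpq: accepted
ppppqqq: accepted
ppqpqqp: accepted
ppppqq: accepted
pqqpppqpp: rejected

4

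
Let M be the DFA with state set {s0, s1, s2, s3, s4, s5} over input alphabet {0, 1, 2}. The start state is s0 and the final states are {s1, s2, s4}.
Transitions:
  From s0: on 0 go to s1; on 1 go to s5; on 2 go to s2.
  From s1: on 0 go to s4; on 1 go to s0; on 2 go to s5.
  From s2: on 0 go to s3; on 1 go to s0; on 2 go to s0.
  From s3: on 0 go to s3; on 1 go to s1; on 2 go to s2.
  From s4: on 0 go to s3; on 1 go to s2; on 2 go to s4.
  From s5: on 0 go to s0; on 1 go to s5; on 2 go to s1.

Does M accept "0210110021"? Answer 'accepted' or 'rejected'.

rejected

s0 --0--> s1
s1 --2--> s5
s5 --1--> s5
s5 --0--> s0
s0 --1--> s5
s5 --1--> s5
s5 --0--> s0
s0 --0--> s1
s1 --2--> s5
s5 --1--> s5
End in state s5, which is not an accepting state.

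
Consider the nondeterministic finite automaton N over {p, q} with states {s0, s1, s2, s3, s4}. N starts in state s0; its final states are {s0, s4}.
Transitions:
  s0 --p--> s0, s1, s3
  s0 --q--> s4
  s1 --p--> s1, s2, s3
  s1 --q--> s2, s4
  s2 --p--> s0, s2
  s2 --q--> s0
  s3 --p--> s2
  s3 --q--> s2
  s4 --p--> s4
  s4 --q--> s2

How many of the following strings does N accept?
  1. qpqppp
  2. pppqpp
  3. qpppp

qpqppp: accepted
pppqpp: accepted
qpppp: accepted

3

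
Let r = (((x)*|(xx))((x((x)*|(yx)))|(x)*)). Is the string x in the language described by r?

yes

Split as ε·x: ((x)*|(xx)) matches ε and ((x((x)*|(yx)))|(x)*) matches x.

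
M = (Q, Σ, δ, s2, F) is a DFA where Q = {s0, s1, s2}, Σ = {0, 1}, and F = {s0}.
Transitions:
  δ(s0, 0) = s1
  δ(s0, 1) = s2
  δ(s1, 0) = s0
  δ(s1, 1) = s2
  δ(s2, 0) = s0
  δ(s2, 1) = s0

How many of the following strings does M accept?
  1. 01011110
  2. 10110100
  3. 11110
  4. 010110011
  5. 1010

01011110: rejected
10110100: rejected
11110: accepted
010110011: accepted
1010: accepted

3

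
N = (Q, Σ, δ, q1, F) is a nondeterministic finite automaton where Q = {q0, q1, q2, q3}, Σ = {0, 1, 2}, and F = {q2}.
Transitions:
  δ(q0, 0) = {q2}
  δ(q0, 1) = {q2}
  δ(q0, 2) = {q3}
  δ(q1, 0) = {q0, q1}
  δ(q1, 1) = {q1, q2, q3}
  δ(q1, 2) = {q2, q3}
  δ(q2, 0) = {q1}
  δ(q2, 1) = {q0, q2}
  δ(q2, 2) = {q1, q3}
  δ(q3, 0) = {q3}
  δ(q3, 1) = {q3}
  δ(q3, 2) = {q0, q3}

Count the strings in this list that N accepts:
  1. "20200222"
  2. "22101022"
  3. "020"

1

"20200222": accepted
"22101022": rejected
"020": rejected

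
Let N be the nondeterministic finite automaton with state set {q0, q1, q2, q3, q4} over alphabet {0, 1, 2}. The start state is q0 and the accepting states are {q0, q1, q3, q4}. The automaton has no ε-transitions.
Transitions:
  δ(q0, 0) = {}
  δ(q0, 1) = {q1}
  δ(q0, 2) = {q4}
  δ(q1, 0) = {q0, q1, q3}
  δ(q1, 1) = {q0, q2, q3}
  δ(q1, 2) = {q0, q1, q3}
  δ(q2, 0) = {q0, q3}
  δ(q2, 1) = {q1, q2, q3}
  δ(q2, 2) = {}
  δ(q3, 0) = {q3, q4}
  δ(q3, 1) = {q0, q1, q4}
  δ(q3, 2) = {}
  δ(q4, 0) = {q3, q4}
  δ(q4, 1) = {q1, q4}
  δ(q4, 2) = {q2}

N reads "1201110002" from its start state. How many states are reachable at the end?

Start: {q0}
read 1: {q1}
read 2: {q0, q1, q3}
read 0: {q0, q1, q3, q4}
read 1: {q0, q1, q2, q3, q4}
read 1: {q0, q1, q2, q3, q4}
read 1: {q0, q1, q2, q3, q4}
read 0: {q0, q1, q3, q4}
read 0: {q0, q1, q3, q4}
read 0: {q0, q1, q3, q4}
read 2: {q0, q1, q2, q3, q4}
Final reachable set {q0, q1, q2, q3, q4} has 5 states.

5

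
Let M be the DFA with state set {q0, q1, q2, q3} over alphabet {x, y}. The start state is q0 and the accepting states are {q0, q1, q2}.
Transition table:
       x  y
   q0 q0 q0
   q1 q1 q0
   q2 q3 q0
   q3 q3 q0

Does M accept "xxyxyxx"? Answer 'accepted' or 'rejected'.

q0 --x--> q0
q0 --x--> q0
q0 --y--> q0
q0 --x--> q0
q0 --y--> q0
q0 --x--> q0
q0 --x--> q0
End in state q0, which is an accepting state.

accepted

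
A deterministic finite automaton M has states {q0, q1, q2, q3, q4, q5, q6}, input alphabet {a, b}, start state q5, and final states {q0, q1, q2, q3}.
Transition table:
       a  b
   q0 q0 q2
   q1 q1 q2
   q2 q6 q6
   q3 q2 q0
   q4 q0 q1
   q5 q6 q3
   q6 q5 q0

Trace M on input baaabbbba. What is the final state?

q5

q5 --b--> q3
q3 --a--> q2
q2 --a--> q6
q6 --a--> q5
q5 --b--> q3
q3 --b--> q0
q0 --b--> q2
q2 --b--> q6
q6 --a--> q5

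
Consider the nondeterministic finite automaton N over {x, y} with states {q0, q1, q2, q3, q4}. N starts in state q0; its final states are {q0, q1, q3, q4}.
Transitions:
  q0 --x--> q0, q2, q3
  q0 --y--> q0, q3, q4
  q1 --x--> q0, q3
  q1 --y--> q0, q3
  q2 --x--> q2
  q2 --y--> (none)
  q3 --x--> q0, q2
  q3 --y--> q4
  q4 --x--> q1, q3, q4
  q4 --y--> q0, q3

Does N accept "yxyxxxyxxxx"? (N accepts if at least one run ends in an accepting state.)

Start: {q0}
read y: {q0, q3, q4}
read x: {q0, q1, q2, q3, q4}
read y: {q0, q3, q4}
read x: {q0, q1, q2, q3, q4}
read x: {q0, q1, q2, q3, q4}
read x: {q0, q1, q2, q3, q4}
read y: {q0, q3, q4}
read x: {q0, q1, q2, q3, q4}
read x: {q0, q1, q2, q3, q4}
read x: {q0, q1, q2, q3, q4}
read x: {q0, q1, q2, q3, q4}
Reachable ∩ accepting = {q0, q1, q3, q4} — nonempty.

accepted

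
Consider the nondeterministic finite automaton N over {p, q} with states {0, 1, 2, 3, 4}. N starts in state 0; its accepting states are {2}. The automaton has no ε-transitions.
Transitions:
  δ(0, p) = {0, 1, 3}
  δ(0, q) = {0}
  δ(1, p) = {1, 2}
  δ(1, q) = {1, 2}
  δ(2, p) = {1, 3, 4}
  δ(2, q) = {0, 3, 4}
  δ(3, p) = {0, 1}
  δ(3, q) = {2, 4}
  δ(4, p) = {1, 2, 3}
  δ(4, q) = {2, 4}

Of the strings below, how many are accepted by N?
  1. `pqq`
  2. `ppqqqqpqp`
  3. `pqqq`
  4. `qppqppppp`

4

`pqq`: accepted
`ppqqqqpqp`: accepted
`pqqq`: accepted
`qppqppppp`: accepted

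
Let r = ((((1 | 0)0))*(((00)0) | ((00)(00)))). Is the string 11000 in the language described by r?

no

No split of 11000 into u·v has (((1|0)0))* matching u and (((00)0)|((00)(00))) matching v.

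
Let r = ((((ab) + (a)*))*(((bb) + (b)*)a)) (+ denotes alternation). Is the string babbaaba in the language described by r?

no

No split of babbaaba into u·v has (((ab)+(a)*))* matching u and (((bb)+(b)*)a) matching v.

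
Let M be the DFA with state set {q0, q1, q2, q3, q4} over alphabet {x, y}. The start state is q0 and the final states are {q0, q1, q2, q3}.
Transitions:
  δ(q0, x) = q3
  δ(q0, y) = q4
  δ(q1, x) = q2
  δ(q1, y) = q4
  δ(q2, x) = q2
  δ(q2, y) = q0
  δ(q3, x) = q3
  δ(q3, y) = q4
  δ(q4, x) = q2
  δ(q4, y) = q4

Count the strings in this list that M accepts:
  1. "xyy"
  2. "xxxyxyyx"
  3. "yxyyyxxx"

2

"xyy": rejected
"xxxyxyyx": accepted
"yxyyyxxx": accepted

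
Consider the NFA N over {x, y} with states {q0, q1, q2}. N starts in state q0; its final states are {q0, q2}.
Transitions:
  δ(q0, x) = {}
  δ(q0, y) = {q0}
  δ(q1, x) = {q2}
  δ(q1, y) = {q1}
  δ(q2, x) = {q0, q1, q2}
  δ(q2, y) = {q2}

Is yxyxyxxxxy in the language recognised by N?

Start: {q0}
read y: {q0}
read x: {}
The reachable set is empty and stays empty for the remaining 8 symbols.
Reachable ∩ accepting = {} — empty.

rejected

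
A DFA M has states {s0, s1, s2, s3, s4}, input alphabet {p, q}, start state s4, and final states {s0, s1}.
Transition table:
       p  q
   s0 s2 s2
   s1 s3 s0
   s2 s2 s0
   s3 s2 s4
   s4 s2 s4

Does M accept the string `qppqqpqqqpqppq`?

s4 --q--> s4
s4 --p--> s2
s2 --p--> s2
s2 --q--> s0
s0 --q--> s2
s2 --p--> s2
s2 --q--> s0
s0 --q--> s2
s2 --q--> s0
s0 --p--> s2
s2 --q--> s0
s0 --p--> s2
s2 --p--> s2
s2 --q--> s0
End in state s0, which is an accepting state.

accepted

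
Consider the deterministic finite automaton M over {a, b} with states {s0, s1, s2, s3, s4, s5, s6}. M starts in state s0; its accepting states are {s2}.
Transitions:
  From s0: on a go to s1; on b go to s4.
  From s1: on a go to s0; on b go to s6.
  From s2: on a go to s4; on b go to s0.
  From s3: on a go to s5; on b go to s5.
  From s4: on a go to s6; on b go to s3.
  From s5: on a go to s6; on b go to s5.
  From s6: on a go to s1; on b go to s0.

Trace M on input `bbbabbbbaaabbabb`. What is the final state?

s0 --b--> s4
s4 --b--> s3
s3 --b--> s5
s5 --a--> s6
s6 --b--> s0
s0 --b--> s4
s4 --b--> s3
s3 --b--> s5
s5 --a--> s6
s6 --a--> s1
s1 --a--> s0
s0 --b--> s4
s4 --b--> s3
s3 --a--> s5
s5 --b--> s5
s5 --b--> s5

s5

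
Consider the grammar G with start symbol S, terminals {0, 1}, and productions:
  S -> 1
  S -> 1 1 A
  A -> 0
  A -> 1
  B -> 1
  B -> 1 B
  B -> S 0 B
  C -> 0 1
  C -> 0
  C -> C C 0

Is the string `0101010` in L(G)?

no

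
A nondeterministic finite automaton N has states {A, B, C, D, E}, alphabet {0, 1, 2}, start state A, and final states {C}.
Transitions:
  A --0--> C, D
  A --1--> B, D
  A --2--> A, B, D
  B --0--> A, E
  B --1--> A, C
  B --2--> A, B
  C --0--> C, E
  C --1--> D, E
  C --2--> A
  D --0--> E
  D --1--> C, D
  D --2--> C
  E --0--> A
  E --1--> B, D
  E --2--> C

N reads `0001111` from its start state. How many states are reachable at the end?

Start: {A}
read 0: {C, D}
read 0: {C, E}
read 0: {A, C, E}
read 1: {B, D, E}
read 1: {A, B, C, D}
read 1: {A, B, C, D, E}
read 1: {A, B, C, D, E}
Final reachable set {A, B, C, D, E} has 5 states.

5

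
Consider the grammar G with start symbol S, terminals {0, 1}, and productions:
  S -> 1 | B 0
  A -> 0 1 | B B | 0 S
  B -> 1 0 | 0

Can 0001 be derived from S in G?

no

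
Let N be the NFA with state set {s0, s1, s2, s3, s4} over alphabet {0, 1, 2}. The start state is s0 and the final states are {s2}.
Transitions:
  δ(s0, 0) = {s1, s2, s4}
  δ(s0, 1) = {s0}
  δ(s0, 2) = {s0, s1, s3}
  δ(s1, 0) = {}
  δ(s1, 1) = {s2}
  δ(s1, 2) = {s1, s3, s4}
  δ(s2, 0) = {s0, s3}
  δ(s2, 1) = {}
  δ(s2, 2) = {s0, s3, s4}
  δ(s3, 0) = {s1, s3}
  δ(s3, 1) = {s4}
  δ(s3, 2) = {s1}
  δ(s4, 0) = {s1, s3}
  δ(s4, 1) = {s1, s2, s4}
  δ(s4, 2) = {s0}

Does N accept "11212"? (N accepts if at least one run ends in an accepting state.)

Start: {s0}
read 1: {s0}
read 1: {s0}
read 2: {s0, s1, s3}
read 1: {s0, s2, s4}
read 2: {s0, s1, s3, s4}
Reachable ∩ accepting = {} — empty.

rejected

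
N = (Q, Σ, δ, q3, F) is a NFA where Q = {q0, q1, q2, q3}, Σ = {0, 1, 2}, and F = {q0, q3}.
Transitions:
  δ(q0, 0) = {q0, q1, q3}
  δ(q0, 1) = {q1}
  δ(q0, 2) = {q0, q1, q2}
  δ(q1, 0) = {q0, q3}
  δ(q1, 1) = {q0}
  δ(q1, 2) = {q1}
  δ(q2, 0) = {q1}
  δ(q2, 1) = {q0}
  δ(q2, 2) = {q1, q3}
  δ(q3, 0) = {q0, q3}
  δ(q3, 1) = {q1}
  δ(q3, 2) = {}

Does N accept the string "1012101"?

accepted

Start: {q3}
read 1: {q1}
read 0: {q0, q3}
read 1: {q1}
read 2: {q1}
read 1: {q0}
read 0: {q0, q1, q3}
read 1: {q0, q1}
Reachable ∩ accepting = {q0} — nonempty.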